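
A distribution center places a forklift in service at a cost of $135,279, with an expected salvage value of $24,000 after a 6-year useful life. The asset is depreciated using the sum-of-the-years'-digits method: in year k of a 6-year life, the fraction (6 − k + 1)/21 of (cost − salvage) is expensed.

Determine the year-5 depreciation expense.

Depreciable base = $135,279 − $24,000 = $111,279.
Sum of the years' digits = 6+5+4+3+2+1 = 21.
Year 1: $111,279 × 6/21 = $31,794. Book value $103,485.
Year 2: $111,279 × 5/21 = $26,495. Book value $76,990.
Year 3: $111,279 × 4/21 = $21,196. Book value $55,794.
Year 4: $111,279 × 3/21 = $15,897. Book value $39,897.
Year 5: $111,279 × 2/21 = $10,598. Book value $29,299.

$10,598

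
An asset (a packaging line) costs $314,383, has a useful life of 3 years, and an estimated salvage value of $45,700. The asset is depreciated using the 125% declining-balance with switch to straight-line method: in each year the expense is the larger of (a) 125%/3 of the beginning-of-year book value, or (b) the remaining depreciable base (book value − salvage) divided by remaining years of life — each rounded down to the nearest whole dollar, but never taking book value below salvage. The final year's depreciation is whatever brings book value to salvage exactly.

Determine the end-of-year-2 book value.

Depreciable base = $314,383 − $45,700 = $268,683.
Year 1: DB = ⌊$314,383 × 125%/3⌋ = $130,992; SL = ⌊$268,683/3⌋ = $89,561 → take DB $130,992. Book value $183,391.
Year 2: DB = ⌊$183,391 × 125%/3⌋ = $76,412; SL = ⌊$137,691/2⌋ = $68,845 → take DB $76,412. Book value $106,979.

$106,979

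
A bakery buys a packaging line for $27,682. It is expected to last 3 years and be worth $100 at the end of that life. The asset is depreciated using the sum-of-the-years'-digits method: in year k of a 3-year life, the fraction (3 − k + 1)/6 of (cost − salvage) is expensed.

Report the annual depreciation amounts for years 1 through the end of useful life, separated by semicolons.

Depreciable base = $27,682 − $100 = $27,582.
Sum of the years' digits = 3+2+1 = 6.
Year 1: $27,582 × 3/6 = $13,791. Book value $13,891.
Year 2: $27,582 × 2/6 = $9,194. Book value $4,697.
Year 3: $27,582 × 1/6 = $4,597. Book value $100.

$13,791; $9,194; $4,597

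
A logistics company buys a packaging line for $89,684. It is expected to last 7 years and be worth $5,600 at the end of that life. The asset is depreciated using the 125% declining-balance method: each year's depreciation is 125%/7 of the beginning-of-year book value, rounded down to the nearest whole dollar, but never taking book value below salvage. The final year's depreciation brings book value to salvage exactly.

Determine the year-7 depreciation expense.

Depreciable base = $89,684 − $5,600 = $84,084.
Year 1: ⌊$89,684 × 125%/7⌋ = $16,015. Book value $73,669.
Year 2: ⌊$73,669 × 125%/7⌋ = $13,155. Book value $60,514.
Year 3: ⌊$60,514 × 125%/7⌋ = $10,806. Book value $49,708.
Year 4: ⌊$49,708 × 125%/7⌋ = $8,876. Book value $40,832.
Year 5: ⌊$40,832 × 125%/7⌋ = $7,291. Book value $33,541.
Year 6: ⌊$33,541 × 125%/7⌋ = $5,989. Book value $27,552.
Year 7 (final): $27,552 − $5,600 = $21,952. Book value $5,600.

$21,952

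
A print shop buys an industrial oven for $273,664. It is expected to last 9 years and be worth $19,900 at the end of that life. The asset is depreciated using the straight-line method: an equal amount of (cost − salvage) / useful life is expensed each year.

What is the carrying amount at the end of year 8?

$48,096

Depreciable base = $273,664 − $19,900 = $253,764.
Annual expense = $253,764 / 9 = $28,196.
End of year 1: book value $245,468.
End of year 2: book value $217,272.
End of year 3: book value $189,076.
End of year 4: book value $160,880.
End of year 5: book value $132,684.
End of year 6: book value $104,488.
End of year 7: book value $76,292.
End of year 8: book value $48,096.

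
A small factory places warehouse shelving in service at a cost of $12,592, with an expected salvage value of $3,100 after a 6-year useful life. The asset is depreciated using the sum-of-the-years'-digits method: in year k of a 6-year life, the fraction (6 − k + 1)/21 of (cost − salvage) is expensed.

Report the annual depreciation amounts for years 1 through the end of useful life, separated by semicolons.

$2,712; $2,260; $1,808; $1,356; $904; $452

Depreciable base = $12,592 − $3,100 = $9,492.
Sum of the years' digits = 6+5+4+3+2+1 = 21.
Year 1: $9,492 × 6/21 = $2,712. Book value $9,880.
Year 2: $9,492 × 5/21 = $2,260. Book value $7,620.
Year 3: $9,492 × 4/21 = $1,808. Book value $5,812.
Year 4: $9,492 × 3/21 = $1,356. Book value $4,456.
Year 5: $9,492 × 2/21 = $904. Book value $3,552.
Year 6: $9,492 × 1/21 = $452. Book value $3,100.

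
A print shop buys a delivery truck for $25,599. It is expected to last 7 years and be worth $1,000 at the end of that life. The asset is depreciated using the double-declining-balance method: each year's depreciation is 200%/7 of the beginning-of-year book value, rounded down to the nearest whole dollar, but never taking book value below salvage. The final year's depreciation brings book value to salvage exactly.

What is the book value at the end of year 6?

$3,401

Depreciable base = $25,599 − $1,000 = $24,599.
Year 1: ⌊$25,599 × 200%/7⌋ = $7,314. Book value $18,285.
Year 2: ⌊$18,285 × 200%/7⌋ = $5,224. Book value $13,061.
Year 3: ⌊$13,061 × 200%/7⌋ = $3,731. Book value $9,330.
Year 4: ⌊$9,330 × 200%/7⌋ = $2,665. Book value $6,665.
Year 5: ⌊$6,665 × 200%/7⌋ = $1,904. Book value $4,761.
Year 6: ⌊$4,761 × 200%/7⌋ = $1,360. Book value $3,401.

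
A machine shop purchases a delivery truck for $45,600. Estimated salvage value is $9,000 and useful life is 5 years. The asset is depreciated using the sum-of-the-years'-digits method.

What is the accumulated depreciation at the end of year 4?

$34,160

Depreciable base = $45,600 − $9,000 = $36,600.
Sum of the years' digits = 5+4+3+2+1 = 15.
Year 1: $36,600 × 5/15 = $12,200. Book value $33,400.
Year 2: $36,600 × 4/15 = $9,760. Book value $23,640.
Year 3: $36,600 × 3/15 = $7,320. Book value $16,320.
Year 4: $36,600 × 2/15 = $4,880. Book value $11,440.
Accumulated through year 4 = $45,600 − $11,440 = $34,160.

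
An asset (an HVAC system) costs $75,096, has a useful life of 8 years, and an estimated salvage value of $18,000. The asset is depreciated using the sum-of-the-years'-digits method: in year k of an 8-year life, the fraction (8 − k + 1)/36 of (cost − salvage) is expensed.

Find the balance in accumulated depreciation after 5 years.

Depreciable base = $75,096 − $18,000 = $57,096.
Sum of the years' digits = 8+7+6+5+4+3+2+1 = 36.
Year 1: $57,096 × 8/36 = $12,688. Book value $62,408.
Year 2: $57,096 × 7/36 = $11,102. Book value $51,306.
Year 3: $57,096 × 6/36 = $9,516. Book value $41,790.
Year 4: $57,096 × 5/36 = $7,930. Book value $33,860.
Year 5: $57,096 × 4/36 = $6,344. Book value $27,516.
Accumulated through year 5 = $75,096 − $27,516 = $47,580.

$47,580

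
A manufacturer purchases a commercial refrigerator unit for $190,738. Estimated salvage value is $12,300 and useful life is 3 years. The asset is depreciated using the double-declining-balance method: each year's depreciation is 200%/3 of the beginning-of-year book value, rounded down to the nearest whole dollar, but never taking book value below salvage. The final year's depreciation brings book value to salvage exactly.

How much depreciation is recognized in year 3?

$8,894

Depreciable base = $190,738 − $12,300 = $178,438.
Year 1: ⌊$190,738 × 200%/3⌋ = $127,158. Book value $63,580.
Year 2: ⌊$63,580 × 200%/3⌋ = $42,386. Book value $21,194.
Year 3 (final): $21,194 − $12,300 = $8,894. Book value $12,300.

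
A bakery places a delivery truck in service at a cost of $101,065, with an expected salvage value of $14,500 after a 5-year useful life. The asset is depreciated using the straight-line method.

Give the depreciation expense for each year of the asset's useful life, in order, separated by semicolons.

Depreciable base = $101,065 − $14,500 = $86,565.
Annual expense = $86,565 / 5 = $17,313.
End of year 1: book value $83,752.
End of year 2: book value $66,439.
End of year 3: book value $49,126.
End of year 4: book value $31,813.
End of year 5: book value $14,500.

$17,313; $17,313; $17,313; $17,313; $17,313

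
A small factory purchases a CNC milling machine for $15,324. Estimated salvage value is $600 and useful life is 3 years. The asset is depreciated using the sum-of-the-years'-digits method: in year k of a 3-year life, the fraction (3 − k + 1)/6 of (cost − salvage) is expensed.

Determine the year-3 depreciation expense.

Depreciable base = $15,324 − $600 = $14,724.
Sum of the years' digits = 3+2+1 = 6.
Year 1: $14,724 × 3/6 = $7,362. Book value $7,962.
Year 2: $14,724 × 2/6 = $4,908. Book value $3,054.
Year 3: $14,724 × 1/6 = $2,454. Book value $600.

$2,454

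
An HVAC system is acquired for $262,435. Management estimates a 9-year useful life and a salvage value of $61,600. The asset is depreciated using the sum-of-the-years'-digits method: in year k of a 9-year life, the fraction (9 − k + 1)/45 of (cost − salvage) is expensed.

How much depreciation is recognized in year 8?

$8,926

Depreciable base = $262,435 − $61,600 = $200,835.
Sum of the years' digits = 9+8+7+6+5+4+3+2+1 = 45.
Year 1: $200,835 × 9/45 = $40,167. Book value $222,268.
Year 2: $200,835 × 8/45 = $35,704. Book value $186,564.
Year 3: $200,835 × 7/45 = $31,241. Book value $155,323.
Year 4: $200,835 × 6/45 = $26,778. Book value $128,545.
Year 5: $200,835 × 5/45 = $22,315. Book value $106,230.
Year 6: $200,835 × 4/45 = $17,852. Book value $88,378.
Year 7: $200,835 × 3/45 = $13,389. Book value $74,989.
Year 8: $200,835 × 2/45 = $8,926. Book value $66,063.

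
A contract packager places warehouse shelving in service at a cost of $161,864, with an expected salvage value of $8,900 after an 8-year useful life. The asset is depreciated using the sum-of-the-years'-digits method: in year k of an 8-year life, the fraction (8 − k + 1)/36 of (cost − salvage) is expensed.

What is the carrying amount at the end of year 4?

$51,390

Depreciable base = $161,864 − $8,900 = $152,964.
Sum of the years' digits = 8+7+6+5+4+3+2+1 = 36.
Year 1: $152,964 × 8/36 = $33,992. Book value $127,872.
Year 2: $152,964 × 7/36 = $29,743. Book value $98,129.
Year 3: $152,964 × 6/36 = $25,494. Book value $72,635.
Year 4: $152,964 × 5/36 = $21,245. Book value $51,390.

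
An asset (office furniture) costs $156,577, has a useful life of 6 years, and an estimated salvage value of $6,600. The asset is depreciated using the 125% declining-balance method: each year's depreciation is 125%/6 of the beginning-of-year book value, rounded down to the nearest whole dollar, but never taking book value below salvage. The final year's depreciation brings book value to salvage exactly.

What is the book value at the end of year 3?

Depreciable base = $156,577 − $6,600 = $149,977.
Year 1: ⌊$156,577 × 125%/6⌋ = $32,620. Book value $123,957.
Year 2: ⌊$123,957 × 125%/6⌋ = $25,824. Book value $98,133.
Year 3: ⌊$98,133 × 125%/6⌋ = $20,444. Book value $77,689.

$77,689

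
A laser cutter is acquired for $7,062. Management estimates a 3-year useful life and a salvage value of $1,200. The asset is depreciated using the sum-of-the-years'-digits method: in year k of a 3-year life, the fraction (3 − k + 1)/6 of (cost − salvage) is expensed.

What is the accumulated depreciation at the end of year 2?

Depreciable base = $7,062 − $1,200 = $5,862.
Sum of the years' digits = 3+2+1 = 6.
Year 1: $5,862 × 3/6 = $2,931. Book value $4,131.
Year 2: $5,862 × 2/6 = $1,954. Book value $2,177.
Accumulated through year 2 = $7,062 − $2,177 = $4,885.

$4,885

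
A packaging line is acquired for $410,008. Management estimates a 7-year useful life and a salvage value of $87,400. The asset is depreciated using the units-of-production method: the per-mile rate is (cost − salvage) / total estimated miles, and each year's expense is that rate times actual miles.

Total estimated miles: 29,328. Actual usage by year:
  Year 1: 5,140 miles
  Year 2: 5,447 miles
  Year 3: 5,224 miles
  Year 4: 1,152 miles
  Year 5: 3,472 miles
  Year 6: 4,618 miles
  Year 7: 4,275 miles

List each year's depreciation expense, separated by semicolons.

$56,540; $59,917; $57,464; $12,672; $38,192; $50,798; $47,025

Depreciable base = $410,008 − $87,400 = $322,608.
Rate = $322,608 / 29,328 miles = $11 per mile.
Year 1: 5,140 × $11 = $56,540. Book value $353,468.
Year 2: 5,447 × $11 = $59,917. Book value $293,551.
Year 3: 5,224 × $11 = $57,464. Book value $236,087.
Year 4: 1,152 × $11 = $12,672. Book value $223,415.
Year 5: 3,472 × $11 = $38,192. Book value $185,223.
Year 6: 4,618 × $11 = $50,798. Book value $134,425.
Year 7: 4,275 × $11 = $47,025. Book value $87,400.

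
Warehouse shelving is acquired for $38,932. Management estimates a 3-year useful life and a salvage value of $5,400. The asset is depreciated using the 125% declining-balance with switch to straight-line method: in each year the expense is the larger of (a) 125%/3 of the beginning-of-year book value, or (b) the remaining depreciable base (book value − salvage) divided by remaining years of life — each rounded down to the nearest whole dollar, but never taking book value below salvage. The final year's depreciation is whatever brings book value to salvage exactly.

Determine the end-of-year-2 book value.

$13,249

Depreciable base = $38,932 − $5,400 = $33,532.
Year 1: DB = ⌊$38,932 × 125%/3⌋ = $16,221; SL = ⌊$33,532/3⌋ = $11,177 → take DB $16,221. Book value $22,711.
Year 2: DB = ⌊$22,711 × 125%/3⌋ = $9,462; SL = ⌊$17,311/2⌋ = $8,655 → take DB $9,462. Book value $13,249.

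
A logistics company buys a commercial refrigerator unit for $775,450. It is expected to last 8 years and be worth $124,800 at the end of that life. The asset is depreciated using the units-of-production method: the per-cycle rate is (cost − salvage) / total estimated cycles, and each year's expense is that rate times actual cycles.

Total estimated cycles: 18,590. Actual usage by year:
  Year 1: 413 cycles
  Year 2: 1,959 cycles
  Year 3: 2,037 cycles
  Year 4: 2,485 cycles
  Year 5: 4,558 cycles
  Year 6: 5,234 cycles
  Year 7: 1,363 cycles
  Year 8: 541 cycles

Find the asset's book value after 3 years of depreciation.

$621,135

Depreciable base = $775,450 − $124,800 = $650,650.
Rate = $650,650 / 18,590 cycles = $35 per cycle.
Year 1: 413 × $35 = $14,455. Book value $760,995.
Year 2: 1,959 × $35 = $68,565. Book value $692,430.
Year 3: 2,037 × $35 = $71,295. Book value $621,135.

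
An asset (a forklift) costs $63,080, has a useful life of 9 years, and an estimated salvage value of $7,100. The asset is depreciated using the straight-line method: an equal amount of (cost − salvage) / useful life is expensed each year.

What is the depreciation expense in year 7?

$6,220

Depreciable base = $63,080 − $7,100 = $55,980.
Annual expense = $55,980 / 9 = $6,220.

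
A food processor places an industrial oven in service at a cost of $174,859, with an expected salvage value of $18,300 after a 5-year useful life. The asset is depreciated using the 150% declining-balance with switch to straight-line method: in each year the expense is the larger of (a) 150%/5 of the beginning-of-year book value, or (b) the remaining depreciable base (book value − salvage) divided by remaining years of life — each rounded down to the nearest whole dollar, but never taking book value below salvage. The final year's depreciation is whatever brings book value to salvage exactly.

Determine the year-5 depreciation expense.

$20,839

Depreciable base = $174,859 − $18,300 = $156,559.
Year 1: DB = ⌊$174,859 × 150%/5⌋ = $52,457; SL = ⌊$156,559/5⌋ = $31,311 → take DB $52,457. Book value $122,402.
Year 2: DB = ⌊$122,402 × 150%/5⌋ = $36,720; SL = ⌊$104,102/4⌋ = $26,025 → take DB $36,720. Book value $85,682.
Year 3: DB = ⌊$85,682 × 150%/5⌋ = $25,704; SL = ⌊$67,382/3⌋ = $22,460 → take DB $25,704. Book value $59,978.
Year 4: DB = ⌊$59,978 × 150%/5⌋ = $17,993; SL = ⌊$41,678/2⌋ = $20,839 → take SL $20,839. Book value $39,139.
Year 5 (final): $39,139 − $18,300 = $20,839. Book value $18,300.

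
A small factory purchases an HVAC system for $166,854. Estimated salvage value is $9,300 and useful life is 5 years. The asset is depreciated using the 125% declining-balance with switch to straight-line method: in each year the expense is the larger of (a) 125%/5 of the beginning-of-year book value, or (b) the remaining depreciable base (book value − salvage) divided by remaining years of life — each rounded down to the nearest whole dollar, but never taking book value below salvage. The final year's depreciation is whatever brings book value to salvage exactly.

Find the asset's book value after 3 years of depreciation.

$65,671

Depreciable base = $166,854 − $9,300 = $157,554.
Year 1: DB = ⌊$166,854 × 125%/5⌋ = $41,713; SL = ⌊$157,554/5⌋ = $31,510 → take DB $41,713. Book value $125,141.
Year 2: DB = ⌊$125,141 × 125%/5⌋ = $31,285; SL = ⌊$115,841/4⌋ = $28,960 → take DB $31,285. Book value $93,856.
Year 3: DB = ⌊$93,856 × 125%/5⌋ = $23,464; SL = ⌊$84,556/3⌋ = $28,185 → take SL $28,185. Book value $65,671.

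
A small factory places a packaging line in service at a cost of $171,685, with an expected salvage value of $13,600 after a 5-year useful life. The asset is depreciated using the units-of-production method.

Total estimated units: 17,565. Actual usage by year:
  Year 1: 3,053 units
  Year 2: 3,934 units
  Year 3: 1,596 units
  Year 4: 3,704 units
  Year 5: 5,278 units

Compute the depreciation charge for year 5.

Depreciable base = $171,685 − $13,600 = $158,085.
Rate = $158,085 / 17,565 units = $9 per unit.
Year 1: 3,053 × $9 = $27,477. Book value $144,208.
Year 2: 3,934 × $9 = $35,406. Book value $108,802.
Year 3: 1,596 × $9 = $14,364. Book value $94,438.
Year 4: 3,704 × $9 = $33,336. Book value $61,102.
Year 5: 5,278 × $9 = $47,502. Book value $13,600.

$47,502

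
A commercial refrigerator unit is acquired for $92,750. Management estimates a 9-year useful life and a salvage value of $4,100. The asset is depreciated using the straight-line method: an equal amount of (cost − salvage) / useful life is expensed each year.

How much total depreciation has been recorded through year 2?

$19,700

Depreciable base = $92,750 − $4,100 = $88,650.
Annual expense = $88,650 / 9 = $9,850.
End of year 1: book value $82,900.
End of year 2: book value $73,050.
Accumulated through year 2 = $92,750 − $73,050 = $19,700.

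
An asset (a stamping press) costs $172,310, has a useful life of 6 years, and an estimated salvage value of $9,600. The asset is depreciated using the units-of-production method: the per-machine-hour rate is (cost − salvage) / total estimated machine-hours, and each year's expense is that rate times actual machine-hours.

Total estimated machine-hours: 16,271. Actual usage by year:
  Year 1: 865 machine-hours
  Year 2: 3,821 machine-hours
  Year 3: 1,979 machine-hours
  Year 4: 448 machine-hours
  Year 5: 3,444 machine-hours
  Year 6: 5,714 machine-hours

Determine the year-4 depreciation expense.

$4,480

Depreciable base = $172,310 − $9,600 = $162,710.
Rate = $162,710 / 16,271 machine-hours = $10 per machine-hour.
Year 1: 865 × $10 = $8,650. Book value $163,660.
Year 2: 3,821 × $10 = $38,210. Book value $125,450.
Year 3: 1,979 × $10 = $19,790. Book value $105,660.
Year 4: 448 × $10 = $4,480. Book value $101,180.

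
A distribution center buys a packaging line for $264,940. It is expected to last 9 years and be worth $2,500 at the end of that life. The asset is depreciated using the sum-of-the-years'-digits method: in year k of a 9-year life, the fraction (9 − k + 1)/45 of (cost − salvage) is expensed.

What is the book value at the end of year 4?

Depreciable base = $264,940 − $2,500 = $262,440.
Sum of the years' digits = 9+8+7+6+5+4+3+2+1 = 45.
Year 1: $262,440 × 9/45 = $52,488. Book value $212,452.
Year 2: $262,440 × 8/45 = $46,656. Book value $165,796.
Year 3: $262,440 × 7/45 = $40,824. Book value $124,972.
Year 4: $262,440 × 6/45 = $34,992. Book value $89,980.

$89,980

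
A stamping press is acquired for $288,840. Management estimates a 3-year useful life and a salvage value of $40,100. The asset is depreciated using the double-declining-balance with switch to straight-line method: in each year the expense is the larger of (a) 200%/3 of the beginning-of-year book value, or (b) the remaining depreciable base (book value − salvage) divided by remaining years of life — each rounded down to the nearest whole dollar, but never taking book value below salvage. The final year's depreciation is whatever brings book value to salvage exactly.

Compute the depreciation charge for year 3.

$0

Depreciable base = $288,840 − $40,100 = $248,740.
Year 1: DB = ⌊$288,840 × 200%/3⌋ = $192,560; SL = ⌊$248,740/3⌋ = $82,913 → take DB $192,560. Book value $96,280.
Year 2: DB = ⌊$96,280 × 200%/3⌋ = $64,186; SL = ⌊$56,180/2⌋ = $28,090 → take DB $64,186, capped at $56,180. Book value $40,100.
Year 3 (final): $40,100 − $40,100 = $0. Book value $40,100.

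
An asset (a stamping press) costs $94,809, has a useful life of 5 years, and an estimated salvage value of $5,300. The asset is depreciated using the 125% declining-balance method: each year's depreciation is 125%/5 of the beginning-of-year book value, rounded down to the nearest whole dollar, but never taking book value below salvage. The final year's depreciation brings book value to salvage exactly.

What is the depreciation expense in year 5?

Depreciable base = $94,809 − $5,300 = $89,509.
Year 1: ⌊$94,809 × 125%/5⌋ = $23,702. Book value $71,107.
Year 2: ⌊$71,107 × 125%/5⌋ = $17,776. Book value $53,331.
Year 3: ⌊$53,331 × 125%/5⌋ = $13,332. Book value $39,999.
Year 4: ⌊$39,999 × 125%/5⌋ = $9,999. Book value $30,000.
Year 5 (final): $30,000 − $5,300 = $24,700. Book value $5,300.

$24,700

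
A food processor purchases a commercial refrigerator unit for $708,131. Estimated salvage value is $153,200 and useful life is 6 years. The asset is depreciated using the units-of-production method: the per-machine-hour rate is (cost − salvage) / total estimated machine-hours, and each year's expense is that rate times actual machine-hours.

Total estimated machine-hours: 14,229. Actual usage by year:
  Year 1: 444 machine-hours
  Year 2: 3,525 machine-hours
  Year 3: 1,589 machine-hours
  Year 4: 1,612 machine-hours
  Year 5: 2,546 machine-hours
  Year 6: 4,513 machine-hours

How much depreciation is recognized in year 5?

$99,294

Depreciable base = $708,131 − $153,200 = $554,931.
Rate = $554,931 / 14,229 machine-hours = $39 per machine-hour.
Year 1: 444 × $39 = $17,316. Book value $690,815.
Year 2: 3,525 × $39 = $137,475. Book value $553,340.
Year 3: 1,589 × $39 = $61,971. Book value $491,369.
Year 4: 1,612 × $39 = $62,868. Book value $428,501.
Year 5: 2,546 × $39 = $99,294. Book value $329,207.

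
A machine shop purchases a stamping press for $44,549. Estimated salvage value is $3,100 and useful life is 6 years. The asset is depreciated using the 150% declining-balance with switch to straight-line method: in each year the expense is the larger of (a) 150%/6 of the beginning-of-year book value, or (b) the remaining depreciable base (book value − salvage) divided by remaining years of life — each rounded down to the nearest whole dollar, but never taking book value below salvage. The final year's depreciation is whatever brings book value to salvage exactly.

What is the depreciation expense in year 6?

Depreciable base = $44,549 − $3,100 = $41,449.
Year 1: DB = ⌊$44,549 × 150%/6⌋ = $11,137; SL = ⌊$41,449/6⌋ = $6,908 → take DB $11,137. Book value $33,412.
Year 2: DB = ⌊$33,412 × 150%/6⌋ = $8,353; SL = ⌊$30,312/5⌋ = $6,062 → take DB $8,353. Book value $25,059.
Year 3: DB = ⌊$25,059 × 150%/6⌋ = $6,264; SL = ⌊$21,959/4⌋ = $5,489 → take DB $6,264. Book value $18,795.
Year 4: DB = ⌊$18,795 × 150%/6⌋ = $4,698; SL = ⌊$15,695/3⌋ = $5,231 → take SL $5,231. Book value $13,564.
Year 5: DB = ⌊$13,564 × 150%/6⌋ = $3,391; SL = ⌊$10,464/2⌋ = $5,232 → take SL $5,232. Book value $8,332.
Year 6 (final): $8,332 − $3,100 = $5,232. Book value $3,100.

$5,232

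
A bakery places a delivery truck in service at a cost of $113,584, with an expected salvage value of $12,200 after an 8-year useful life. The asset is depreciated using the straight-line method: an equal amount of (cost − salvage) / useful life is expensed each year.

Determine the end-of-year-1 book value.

Depreciable base = $113,584 − $12,200 = $101,384.
Annual expense = $101,384 / 8 = $12,673.
End of year 1: book value $100,911.

$100,911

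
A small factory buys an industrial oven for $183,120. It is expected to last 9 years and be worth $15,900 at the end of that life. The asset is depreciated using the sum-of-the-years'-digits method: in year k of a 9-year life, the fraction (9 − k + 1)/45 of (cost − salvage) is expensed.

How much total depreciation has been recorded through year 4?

Depreciable base = $183,120 − $15,900 = $167,220.
Sum of the years' digits = 9+8+7+6+5+4+3+2+1 = 45.
Year 1: $167,220 × 9/45 = $33,444. Book value $149,676.
Year 2: $167,220 × 8/45 = $29,728. Book value $119,948.
Year 3: $167,220 × 7/45 = $26,012. Book value $93,936.
Year 4: $167,220 × 6/45 = $22,296. Book value $71,640.
Accumulated through year 4 = $183,120 − $71,640 = $111,480.

$111,480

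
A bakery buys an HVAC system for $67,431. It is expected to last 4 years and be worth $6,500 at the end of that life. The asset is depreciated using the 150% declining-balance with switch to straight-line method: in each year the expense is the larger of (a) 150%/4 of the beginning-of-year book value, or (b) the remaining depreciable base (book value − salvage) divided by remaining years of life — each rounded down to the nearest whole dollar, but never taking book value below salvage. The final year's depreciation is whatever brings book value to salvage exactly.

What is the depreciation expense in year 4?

$9,921

Depreciable base = $67,431 − $6,500 = $60,931.
Year 1: DB = ⌊$67,431 × 150%/4⌋ = $25,286; SL = ⌊$60,931/4⌋ = $15,232 → take DB $25,286. Book value $42,145.
Year 2: DB = ⌊$42,145 × 150%/4⌋ = $15,804; SL = ⌊$35,645/3⌋ = $11,881 → take DB $15,804. Book value $26,341.
Year 3: DB = ⌊$26,341 × 150%/4⌋ = $9,877; SL = ⌊$19,841/2⌋ = $9,920 → take SL $9,920. Book value $16,421.
Year 4 (final): $16,421 − $6,500 = $9,921. Book value $6,500.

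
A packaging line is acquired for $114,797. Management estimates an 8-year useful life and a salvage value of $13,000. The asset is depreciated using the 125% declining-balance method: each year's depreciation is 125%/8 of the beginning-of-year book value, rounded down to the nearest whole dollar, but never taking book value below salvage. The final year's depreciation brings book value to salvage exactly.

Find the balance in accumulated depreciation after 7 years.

Depreciable base = $114,797 − $13,000 = $101,797.
Year 1: ⌊$114,797 × 125%/8⌋ = $17,937. Book value $96,860.
Year 2: ⌊$96,860 × 125%/8⌋ = $15,134. Book value $81,726.
Year 3: ⌊$81,726 × 125%/8⌋ = $12,769. Book value $68,957.
Year 4: ⌊$68,957 × 125%/8⌋ = $10,774. Book value $58,183.
Year 5: ⌊$58,183 × 125%/8⌋ = $9,091. Book value $49,092.
Year 6: ⌊$49,092 × 125%/8⌋ = $7,670. Book value $41,422.
Year 7: ⌊$41,422 × 125%/8⌋ = $6,472. Book value $34,950.
Accumulated through year 7 = $114,797 − $34,950 = $79,847.

$79,847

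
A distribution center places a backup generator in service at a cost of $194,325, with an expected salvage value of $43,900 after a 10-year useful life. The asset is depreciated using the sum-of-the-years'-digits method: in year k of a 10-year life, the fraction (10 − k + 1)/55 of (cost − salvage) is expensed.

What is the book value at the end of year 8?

$52,105

Depreciable base = $194,325 − $43,900 = $150,425.
Sum of the years' digits = 10+9+8+7+6+5+4+3+2+1 = 55.
Year 1: $150,425 × 10/55 = $27,350. Book value $166,975.
Year 2: $150,425 × 9/55 = $24,615. Book value $142,360.
Year 3: $150,425 × 8/55 = $21,880. Book value $120,480.
Year 4: $150,425 × 7/55 = $19,145. Book value $101,335.
Year 5: $150,425 × 6/55 = $16,410. Book value $84,925.
Year 6: $150,425 × 5/55 = $13,675. Book value $71,250.
Year 7: $150,425 × 4/55 = $10,940. Book value $60,310.
Year 8: $150,425 × 3/55 = $8,205. Book value $52,105.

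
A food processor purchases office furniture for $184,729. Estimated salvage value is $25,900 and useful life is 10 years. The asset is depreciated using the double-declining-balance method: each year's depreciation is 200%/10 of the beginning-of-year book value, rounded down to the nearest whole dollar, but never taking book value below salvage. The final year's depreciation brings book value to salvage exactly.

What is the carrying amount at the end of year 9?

$25,900

Depreciable base = $184,729 − $25,900 = $158,829.
Year 1: ⌊$184,729 × 200%/10⌋ = $36,945. Book value $147,784.
Year 2: ⌊$147,784 × 200%/10⌋ = $29,556. Book value $118,228.
Year 3: ⌊$118,228 × 200%/10⌋ = $23,645. Book value $94,583.
Year 4: ⌊$94,583 × 200%/10⌋ = $18,916. Book value $75,667.
Year 5: ⌊$75,667 × 200%/10⌋ = $15,133. Book value $60,534.
Year 6: ⌊$60,534 × 200%/10⌋ = $12,106. Book value $48,428.
Year 7: ⌊$48,428 × 200%/10⌋ = $9,685. Book value $38,743.
Year 8: ⌊$38,743 × 200%/10⌋ = $7,748. Book value $30,995.
Year 9: ⌊$30,995 × 200%/10⌋ = $6,199, capped at $5,095. Book value $25,900.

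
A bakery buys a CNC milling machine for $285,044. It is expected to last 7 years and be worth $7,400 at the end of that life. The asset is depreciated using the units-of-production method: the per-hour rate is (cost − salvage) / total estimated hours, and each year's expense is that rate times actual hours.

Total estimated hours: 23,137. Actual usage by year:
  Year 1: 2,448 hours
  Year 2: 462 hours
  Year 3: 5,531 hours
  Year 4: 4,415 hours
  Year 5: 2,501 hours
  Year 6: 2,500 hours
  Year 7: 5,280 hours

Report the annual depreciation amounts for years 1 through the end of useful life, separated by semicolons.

Depreciable base = $285,044 − $7,400 = $277,644.
Rate = $277,644 / 23,137 hours = $12 per hour.
Year 1: 2,448 × $12 = $29,376. Book value $255,668.
Year 2: 462 × $12 = $5,544. Book value $250,124.
Year 3: 5,531 × $12 = $66,372. Book value $183,752.
Year 4: 4,415 × $12 = $52,980. Book value $130,772.
Year 5: 2,501 × $12 = $30,012. Book value $100,760.
Year 6: 2,500 × $12 = $30,000. Book value $70,760.
Year 7: 5,280 × $12 = $63,360. Book value $7,400.

$29,376; $5,544; $66,372; $52,980; $30,012; $30,000; $63,360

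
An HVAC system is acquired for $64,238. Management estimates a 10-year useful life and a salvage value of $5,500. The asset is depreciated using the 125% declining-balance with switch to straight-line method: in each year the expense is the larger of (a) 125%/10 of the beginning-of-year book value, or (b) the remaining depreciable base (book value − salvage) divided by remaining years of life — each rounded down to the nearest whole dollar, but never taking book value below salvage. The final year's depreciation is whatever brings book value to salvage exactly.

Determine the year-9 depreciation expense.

Depreciable base = $64,238 − $5,500 = $58,738.
Year 1: DB = ⌊$64,238 × 125%/10⌋ = $8,029; SL = ⌊$58,738/10⌋ = $5,873 → take DB $8,029. Book value $56,209.
Year 2: DB = ⌊$56,209 × 125%/10⌋ = $7,026; SL = ⌊$50,709/9⌋ = $5,634 → take DB $7,026. Book value $49,183.
Year 3: DB = ⌊$49,183 × 125%/10⌋ = $6,147; SL = ⌊$43,683/8⌋ = $5,460 → take DB $6,147. Book value $43,036.
Year 4: DB = ⌊$43,036 × 125%/10⌋ = $5,379; SL = ⌊$37,536/7⌋ = $5,362 → take DB $5,379. Book value $37,657.
Year 5: DB = ⌊$37,657 × 125%/10⌋ = $4,707; SL = ⌊$32,157/6⌋ = $5,359 → take SL $5,359. Book value $32,298.
Year 6: DB = ⌊$32,298 × 125%/10⌋ = $4,037; SL = ⌊$26,798/5⌋ = $5,359 → take SL $5,359. Book value $26,939.
Year 7: DB = ⌊$26,939 × 125%/10⌋ = $3,367; SL = ⌊$21,439/4⌋ = $5,359 → take SL $5,359. Book value $21,580.
Year 8: DB = ⌊$21,580 × 125%/10⌋ = $2,697; SL = ⌊$16,080/3⌋ = $5,360 → take SL $5,360. Book value $16,220.
Year 9: DB = ⌊$16,220 × 125%/10⌋ = $2,027; SL = ⌊$10,720/2⌋ = $5,360 → take SL $5,360. Book value $10,860.

$5,360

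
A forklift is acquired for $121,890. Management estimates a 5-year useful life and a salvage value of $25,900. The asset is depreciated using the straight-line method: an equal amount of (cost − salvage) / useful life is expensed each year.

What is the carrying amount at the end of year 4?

Depreciable base = $121,890 − $25,900 = $95,990.
Annual expense = $95,990 / 5 = $19,198.
End of year 1: book value $102,692.
End of year 2: book value $83,494.
End of year 3: book value $64,296.
End of year 4: book value $45,098.

$45,098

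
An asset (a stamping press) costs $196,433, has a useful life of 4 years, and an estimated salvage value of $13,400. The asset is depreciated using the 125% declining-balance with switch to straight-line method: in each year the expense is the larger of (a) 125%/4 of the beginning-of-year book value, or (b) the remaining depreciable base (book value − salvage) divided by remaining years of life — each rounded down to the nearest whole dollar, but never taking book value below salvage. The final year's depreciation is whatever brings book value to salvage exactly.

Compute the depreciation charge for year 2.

Depreciable base = $196,433 − $13,400 = $183,033.
Year 1: DB = ⌊$196,433 × 125%/4⌋ = $61,385; SL = ⌊$183,033/4⌋ = $45,758 → take DB $61,385. Book value $135,048.
Year 2: DB = ⌊$135,048 × 125%/4⌋ = $42,202; SL = ⌊$121,648/3⌋ = $40,549 → take DB $42,202. Book value $92,846.

$42,202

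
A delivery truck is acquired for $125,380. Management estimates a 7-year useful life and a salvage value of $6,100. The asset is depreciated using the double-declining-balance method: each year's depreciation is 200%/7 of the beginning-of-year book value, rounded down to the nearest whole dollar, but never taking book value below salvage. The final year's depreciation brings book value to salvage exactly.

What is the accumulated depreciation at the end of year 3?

$79,687

Depreciable base = $125,380 − $6,100 = $119,280.
Year 1: ⌊$125,380 × 200%/7⌋ = $35,822. Book value $89,558.
Year 2: ⌊$89,558 × 200%/7⌋ = $25,588. Book value $63,970.
Year 3: ⌊$63,970 × 200%/7⌋ = $18,277. Book value $45,693.
Accumulated through year 3 = $125,380 − $45,693 = $79,687.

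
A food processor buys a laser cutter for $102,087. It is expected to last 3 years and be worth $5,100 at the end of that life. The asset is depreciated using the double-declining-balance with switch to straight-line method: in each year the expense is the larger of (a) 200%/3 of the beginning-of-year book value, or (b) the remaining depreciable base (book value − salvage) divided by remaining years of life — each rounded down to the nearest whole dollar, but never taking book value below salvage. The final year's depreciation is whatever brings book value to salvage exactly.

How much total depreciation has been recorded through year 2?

Depreciable base = $102,087 − $5,100 = $96,987.
Year 1: DB = ⌊$102,087 × 200%/3⌋ = $68,058; SL = ⌊$96,987/3⌋ = $32,329 → take DB $68,058. Book value $34,029.
Year 2: DB = ⌊$34,029 × 200%/3⌋ = $22,686; SL = ⌊$28,929/2⌋ = $14,464 → take DB $22,686. Book value $11,343.
Accumulated through year 2 = $102,087 − $11,343 = $90,744.

$90,744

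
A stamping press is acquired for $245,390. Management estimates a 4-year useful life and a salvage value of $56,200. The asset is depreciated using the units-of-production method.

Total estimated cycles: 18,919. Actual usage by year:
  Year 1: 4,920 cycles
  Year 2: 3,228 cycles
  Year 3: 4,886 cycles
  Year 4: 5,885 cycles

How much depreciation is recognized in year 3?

$48,860

Depreciable base = $245,390 − $56,200 = $189,190.
Rate = $189,190 / 18,919 cycles = $10 per cycle.
Year 1: 4,920 × $10 = $49,200. Book value $196,190.
Year 2: 3,228 × $10 = $32,280. Book value $163,910.
Year 3: 4,886 × $10 = $48,860. Book value $115,050.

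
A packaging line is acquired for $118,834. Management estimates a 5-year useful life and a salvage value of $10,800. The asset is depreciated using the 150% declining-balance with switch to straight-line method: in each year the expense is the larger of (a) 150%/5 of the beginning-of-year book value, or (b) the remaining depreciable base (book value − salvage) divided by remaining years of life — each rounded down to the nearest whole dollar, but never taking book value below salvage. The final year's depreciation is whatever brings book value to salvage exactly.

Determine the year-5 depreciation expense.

Depreciable base = $118,834 − $10,800 = $108,034.
Year 1: DB = ⌊$118,834 × 150%/5⌋ = $35,650; SL = ⌊$108,034/5⌋ = $21,606 → take DB $35,650. Book value $83,184.
Year 2: DB = ⌊$83,184 × 150%/5⌋ = $24,955; SL = ⌊$72,384/4⌋ = $18,096 → take DB $24,955. Book value $58,229.
Year 3: DB = ⌊$58,229 × 150%/5⌋ = $17,468; SL = ⌊$47,429/3⌋ = $15,809 → take DB $17,468. Book value $40,761.
Year 4: DB = ⌊$40,761 × 150%/5⌋ = $12,228; SL = ⌊$29,961/2⌋ = $14,980 → take SL $14,980. Book value $25,781.
Year 5 (final): $25,781 − $10,800 = $14,981. Book value $10,800.

$14,981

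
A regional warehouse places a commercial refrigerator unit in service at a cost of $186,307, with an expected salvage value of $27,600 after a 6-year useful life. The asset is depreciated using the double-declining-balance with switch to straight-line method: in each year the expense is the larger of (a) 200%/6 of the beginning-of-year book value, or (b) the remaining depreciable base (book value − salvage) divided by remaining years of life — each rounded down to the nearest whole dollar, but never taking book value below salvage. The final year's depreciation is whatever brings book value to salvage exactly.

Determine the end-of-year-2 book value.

Depreciable base = $186,307 − $27,600 = $158,707.
Year 1: DB = ⌊$186,307 × 200%/6⌋ = $62,102; SL = ⌊$158,707/6⌋ = $26,451 → take DB $62,102. Book value $124,205.
Year 2: DB = ⌊$124,205 × 200%/6⌋ = $41,401; SL = ⌊$96,605/5⌋ = $19,321 → take DB $41,401. Book value $82,804.

$82,804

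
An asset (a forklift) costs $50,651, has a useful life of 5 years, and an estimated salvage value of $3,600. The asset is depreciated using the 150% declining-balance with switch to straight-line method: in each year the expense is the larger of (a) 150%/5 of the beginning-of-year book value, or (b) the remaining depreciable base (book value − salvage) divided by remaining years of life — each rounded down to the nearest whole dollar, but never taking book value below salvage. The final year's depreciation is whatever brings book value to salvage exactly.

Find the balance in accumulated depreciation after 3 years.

Depreciable base = $50,651 − $3,600 = $47,051.
Year 1: DB = ⌊$50,651 × 150%/5⌋ = $15,195; SL = ⌊$47,051/5⌋ = $9,410 → take DB $15,195. Book value $35,456.
Year 2: DB = ⌊$35,456 × 150%/5⌋ = $10,636; SL = ⌊$31,856/4⌋ = $7,964 → take DB $10,636. Book value $24,820.
Year 3: DB = ⌊$24,820 × 150%/5⌋ = $7,446; SL = ⌊$21,220/3⌋ = $7,073 → take DB $7,446. Book value $17,374.
Accumulated through year 3 = $50,651 − $17,374 = $33,277.

$33,277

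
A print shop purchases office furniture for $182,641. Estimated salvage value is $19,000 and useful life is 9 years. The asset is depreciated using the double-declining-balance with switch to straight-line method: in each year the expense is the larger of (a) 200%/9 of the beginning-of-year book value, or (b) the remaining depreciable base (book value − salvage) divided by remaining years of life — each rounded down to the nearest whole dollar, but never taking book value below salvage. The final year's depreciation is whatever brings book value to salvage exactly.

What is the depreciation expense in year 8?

$6,988

Depreciable base = $182,641 − $19,000 = $163,641.
Year 1: DB = ⌊$182,641 × 200%/9⌋ = $40,586; SL = ⌊$163,641/9⌋ = $18,182 → take DB $40,586. Book value $142,055.
Year 2: DB = ⌊$142,055 × 200%/9⌋ = $31,567; SL = ⌊$123,055/8⌋ = $15,381 → take DB $31,567. Book value $110,488.
Year 3: DB = ⌊$110,488 × 200%/9⌋ = $24,552; SL = ⌊$91,488/7⌋ = $13,069 → take DB $24,552. Book value $85,936.
Year 4: DB = ⌊$85,936 × 200%/9⌋ = $19,096; SL = ⌊$66,936/6⌋ = $11,156 → take DB $19,096. Book value $66,840.
Year 5: DB = ⌊$66,840 × 200%/9⌋ = $14,853; SL = ⌊$47,840/5⌋ = $9,568 → take DB $14,853. Book value $51,987.
Year 6: DB = ⌊$51,987 × 200%/9⌋ = $11,552; SL = ⌊$32,987/4⌋ = $8,246 → take DB $11,552. Book value $40,435.
Year 7: DB = ⌊$40,435 × 200%/9⌋ = $8,985; SL = ⌊$21,435/3⌋ = $7,145 → take DB $8,985. Book value $31,450.
Year 8: DB = ⌊$31,450 × 200%/9⌋ = $6,988; SL = ⌊$12,450/2⌋ = $6,225 → take DB $6,988. Book value $24,462.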